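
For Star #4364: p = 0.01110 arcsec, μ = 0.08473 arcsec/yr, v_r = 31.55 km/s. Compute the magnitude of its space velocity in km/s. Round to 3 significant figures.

d = 1/p = 1/0.01110″ = 90.09 pc.
v_t = 4.740 μ d = 4.740 × 0.08473 × 90.09 = 36.182 km/s.
v = √(v_r² + v_t²) = √(31.55² + 36.182²) = √2304.54 = 48.006 km/s.

48.0 km/s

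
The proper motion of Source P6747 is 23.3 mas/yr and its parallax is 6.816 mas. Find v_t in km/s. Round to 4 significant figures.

16.20 km/s

d = 1/p = 1/0.006816″ = 146.71 pc.
μ = 23.3 mas/yr = 0.0233 ″/yr.
v_t = 4.74 × μ × d = 4.74 × 0.0233 × 146.71 = 16.203 km/s.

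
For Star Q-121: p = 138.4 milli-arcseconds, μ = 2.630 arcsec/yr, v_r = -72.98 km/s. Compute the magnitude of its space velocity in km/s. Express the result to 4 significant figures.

115.9 km/s

d = 1/p = 1/0.1384″ = 7.2254 pc.
v_t = 4.740 μ d = 4.740 × 2.630 × 7.2254 = 90.073 km/s.
v = √(v_r² + v_t²) = √((-72.98)² + 90.073²) = √13439.2 = 115.93 km/s.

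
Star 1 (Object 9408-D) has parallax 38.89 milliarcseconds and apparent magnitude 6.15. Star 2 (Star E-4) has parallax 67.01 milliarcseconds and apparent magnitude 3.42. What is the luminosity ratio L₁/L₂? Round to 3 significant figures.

L₁/L₂ = 0.240

d₁ = 1/p₁ = 1/0.03889″ = 25.714 pc; d₂ = 1/p₂ = 1/0.06701″ = 14.923 pc.
M₁ = m₁ − 5 log₁₀ d₁ + 5 = 6.15 − 7.0508 + 5 = 4.0992.
M₂ = 3.42 − 5.8693 + 5 = 2.5507.
L₁/L₂ = 10^(0.4(M₂ − M₁)) = 10^(0.4 × (-1.5485)) = 10^(-0.61940) = 0.24021.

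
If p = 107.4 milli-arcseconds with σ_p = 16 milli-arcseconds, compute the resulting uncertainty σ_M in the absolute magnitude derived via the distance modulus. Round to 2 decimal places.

σ_M = 0.32 mag

M = m − 5 log₁₀ d + 5 = m + 5 log₁₀ p + 5, so ∂M/∂p = 5/(p ln 10).
σ_M = (5/ln 10) · (σ_p/p) = 2.1715 × 16/107.4 = 2.1715 × 0.14898 = 0.32351.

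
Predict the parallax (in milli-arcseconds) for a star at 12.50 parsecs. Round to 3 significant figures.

80.0 mas

p = 1/d = 1/12.5 = 0.08 arcsec.
= 0.08 × 1000 = 80 mas.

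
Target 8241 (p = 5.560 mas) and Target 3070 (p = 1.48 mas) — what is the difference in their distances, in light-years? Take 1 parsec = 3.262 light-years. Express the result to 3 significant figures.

1620 ly

d_A = 1/0.005560″ = 179.86 pc; d_B = 1/0.001480″ = 675.68 pc.
|d_B − d_A| = |675.68 − 179.86| = 495.82 pc = 495.82 × 3.262 ly = 1617.4 ly.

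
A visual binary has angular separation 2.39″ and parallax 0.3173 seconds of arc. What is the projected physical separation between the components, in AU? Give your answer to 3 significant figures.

d = 1/p = 1/0.3173″ = 3.1516 pc.
At distance d (pc), an angle of θ arcsec spans θ·d AU: s = 2.39 × 3.1516 = 7.5323 AU.

7.53 AU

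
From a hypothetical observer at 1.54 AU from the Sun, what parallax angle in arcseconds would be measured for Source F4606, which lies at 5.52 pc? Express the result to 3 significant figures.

0.279 arcsec

p (arcsec) = B (AU) / d (pc).
p = 1.54 / 5.52 = 0.27899 arcsec.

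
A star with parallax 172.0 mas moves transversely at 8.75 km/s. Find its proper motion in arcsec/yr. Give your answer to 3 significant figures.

0.318 arcsec/yr

d = 1/p = 1/0.1720″ = 5.814 pc.
μ = v_t / (4.74 d) = 8.75 / (4.74 × 5.814) = 8.75 / 27.558 = 0.31751 ″/yr.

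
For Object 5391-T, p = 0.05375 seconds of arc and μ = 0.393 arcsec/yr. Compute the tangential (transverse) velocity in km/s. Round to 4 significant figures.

34.66 km/s

d = 1/p = 1/0.05375″ = 18.605 pc.
v_t = 4.74 × μ × d = 4.74 × 0.393 × 18.605 = 34.658 km/s.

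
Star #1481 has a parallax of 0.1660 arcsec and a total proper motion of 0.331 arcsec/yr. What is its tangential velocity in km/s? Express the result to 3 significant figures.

9.45 km/s

d = 1/p = 1/0.1660″ = 6.0241 pc.
v_t = 4.74 × μ × d = 4.74 × 0.331 × 6.0241 = 9.4515 km/s.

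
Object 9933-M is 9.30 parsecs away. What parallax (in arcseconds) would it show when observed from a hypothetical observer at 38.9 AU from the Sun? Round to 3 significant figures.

4.18 arcsec

p (arcsec) = B (AU) / d (pc).
p = 38.9 / 9.30 = 4.1828 arcsec.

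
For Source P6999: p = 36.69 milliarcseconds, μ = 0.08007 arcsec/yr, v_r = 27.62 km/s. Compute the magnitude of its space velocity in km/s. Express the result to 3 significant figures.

29.5 km/s

d = 1/p = 1/0.03669″ = 27.255 pc.
v_t = 4.740 μ d = 4.740 × 0.08007 × 27.255 = 10.344 km/s.
v = √(v_r² + v_t²) = √(27.62² + 10.344²) = √869.863 = 29.493 km/s.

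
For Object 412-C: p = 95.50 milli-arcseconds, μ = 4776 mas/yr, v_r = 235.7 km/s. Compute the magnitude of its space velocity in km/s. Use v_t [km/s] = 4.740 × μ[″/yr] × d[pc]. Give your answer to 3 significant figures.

d = 1/p = 1/0.09550″ = 10.471 pc.
μ = 4776 mas/yr = 4.776 ″/yr.
v_t = 4.740 μ d = 4.740 × 4.776 × 10.471 = 237.05 km/s.
v = √(v_r² + v_t²) = √(235.7² + 237.05²) = √111747 = 334.29 km/s.

334 km/s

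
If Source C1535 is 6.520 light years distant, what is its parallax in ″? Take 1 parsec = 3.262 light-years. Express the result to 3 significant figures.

0.500 ″

d = 6.520 ly ÷ 3.262 = 1.9988 pc.
p = 1/d = 1/1.9988 = 0.5003 arcsec.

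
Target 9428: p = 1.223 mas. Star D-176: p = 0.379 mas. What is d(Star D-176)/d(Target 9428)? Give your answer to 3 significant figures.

Since d = 1/p, d_B/d_A = p_A/p_B.
= 1.223 / 0.379 = 3.2269.

3.23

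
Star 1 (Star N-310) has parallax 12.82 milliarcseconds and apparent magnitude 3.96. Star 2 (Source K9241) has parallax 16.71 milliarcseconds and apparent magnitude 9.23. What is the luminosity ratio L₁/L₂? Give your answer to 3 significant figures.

L₁/L₂ = 218

d₁ = 1/p₁ = 1/0.01282″ = 78.003 pc; d₂ = 1/p₂ = 1/0.01671″ = 59.844 pc.
M₁ = m₁ − 5 log₁₀ d₁ + 5 = 3.96 − 9.4606 + 5 = -0.5006.
M₂ = 9.23 − 8.8851 + 5 = 5.3449.
L₁/L₂ = 10^(0.4(M₂ − M₁)) = 10^(0.4 × 5.8455) = 10^2.33820 = 217.87.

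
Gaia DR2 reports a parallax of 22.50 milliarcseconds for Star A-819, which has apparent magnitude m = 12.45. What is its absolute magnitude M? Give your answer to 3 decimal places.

M = 9.211

d = 1/p = 1/0.02250″ = 44.444 pc.
m − M = 5 log₁₀(44.444) − 5 = 8.2391 − 5 = 3.2391.
M = m − (m − M) = 12.45 − 3.2391 = 9.211.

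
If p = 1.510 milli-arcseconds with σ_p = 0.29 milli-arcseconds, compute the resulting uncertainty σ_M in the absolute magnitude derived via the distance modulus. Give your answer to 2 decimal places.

σ_M = 0.42 mag

M = m − 5 log₁₀ d + 5 = m + 5 log₁₀ p + 5, so ∂M/∂p = 5/(p ln 10).
σ_M = (5/ln 10) · (σ_p/p) = 2.1715 × 0.29/1.510 = 2.1715 × 0.19205 = 0.41704.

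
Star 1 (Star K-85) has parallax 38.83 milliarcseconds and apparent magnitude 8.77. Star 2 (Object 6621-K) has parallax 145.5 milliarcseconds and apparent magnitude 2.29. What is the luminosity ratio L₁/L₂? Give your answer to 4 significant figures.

L₁/L₂ = 0.03592

d₁ = 1/p₁ = 1/0.03883″ = 25.753 pc; d₂ = 1/p₂ = 1/0.1455″ = 6.8729 pc.
M₁ = m₁ − 5 log₁₀ d₁ + 5 = 8.77 − 7.0541 + 5 = 6.7159.
M₂ = 2.29 − 4.1857 + 5 = 3.1043.
L₁/L₂ = 10^(0.4(M₂ − M₁)) = 10^(0.4 × (-3.6116)) = 10^(-1.44464) = 0.035922.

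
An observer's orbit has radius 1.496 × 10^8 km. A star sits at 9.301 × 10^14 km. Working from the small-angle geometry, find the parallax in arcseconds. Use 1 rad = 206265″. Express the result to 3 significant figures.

θ ≈ B/d = (1.496 × 10^8) / (9.301 × 10^14) = 1.6084 × 10^-7 rad.
In arcseconds: 1.6084 × 10^-7 × 206265 = 0.033176″.

0.0332 arcsec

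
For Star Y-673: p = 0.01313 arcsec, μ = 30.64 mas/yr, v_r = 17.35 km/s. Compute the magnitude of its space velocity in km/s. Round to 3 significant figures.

20.6 km/s

d = 1/p = 1/0.01313″ = 76.161 pc.
μ = 30.64 mas/yr = 0.03064 ″/yr.
v_t = 4.740 μ d = 4.740 × 0.03064 × 76.161 = 11.061 km/s.
v = √(v_r² + v_t²) = √(17.35² + 11.061²) = √423.368 = 20.576 km/s.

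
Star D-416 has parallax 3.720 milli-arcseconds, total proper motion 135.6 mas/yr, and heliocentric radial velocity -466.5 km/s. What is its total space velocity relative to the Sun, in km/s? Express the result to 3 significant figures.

d = 1/p = 1/0.003720″ = 268.82 pc.
μ = 135.6 mas/yr = 0.1356 ″/yr.
v_t = 4.740 μ d = 4.740 × 0.1356 × 268.82 = 172.78 km/s.
v = √(v_r² + v_t²) = √((-466.5)² + 172.78²) = √247475 = 497.47 km/s.

497 km/s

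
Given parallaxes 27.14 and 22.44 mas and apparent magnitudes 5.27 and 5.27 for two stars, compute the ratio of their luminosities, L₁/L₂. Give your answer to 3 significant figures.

L₁/L₂ = 0.684

d₁ = 1/p₁ = 1/0.02714″ = 36.846 pc; d₂ = 1/p₂ = 1/0.02244″ = 44.563 pc.
M₁ = m₁ − 5 log₁₀ d₁ + 5 = 5.27 − 7.8320 + 5 = 2.4380.
M₂ = 5.27 − 8.2449 + 5 = 2.0251.
L₁/L₂ = 10^(0.4(M₂ − M₁)) = 10^(0.4 × (-0.4129)) = 10^(-0.16516) = 0.68366.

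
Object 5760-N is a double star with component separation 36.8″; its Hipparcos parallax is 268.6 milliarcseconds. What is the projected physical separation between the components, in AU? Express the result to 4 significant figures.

137.0 AU

d = 1/p = 1/0.2686″ = 3.723 pc.
At distance d (pc), an angle of θ arcsec spans θ·d AU: s = 36.8 × 3.723 = 137.01 AU.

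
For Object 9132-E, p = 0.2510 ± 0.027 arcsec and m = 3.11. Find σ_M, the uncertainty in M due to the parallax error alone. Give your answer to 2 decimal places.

M = m − 5 log₁₀ d + 5 = m + 5 log₁₀ p + 5, so ∂M/∂p = 5/(p ln 10).
σ_M = (5/ln 10) · (σ_p/p) = 2.1715 × 0.027/0.2510 = 2.1715 × 0.10757 = 0.23359.

σ_M = 0.23 mag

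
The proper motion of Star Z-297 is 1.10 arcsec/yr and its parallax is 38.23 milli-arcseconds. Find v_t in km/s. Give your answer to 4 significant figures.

d = 1/p = 1/0.03823″ = 26.157 pc.
v_t = 4.74 × μ × d = 4.74 × 1.10 × 26.157 = 136.38 km/s.

136.4 km/s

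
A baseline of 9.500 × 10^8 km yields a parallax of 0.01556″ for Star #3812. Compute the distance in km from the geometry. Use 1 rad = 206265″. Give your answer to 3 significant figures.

1.26 × 10^16 km

θ = 0.01556″ = 0.01556/206265 = 7.5437 × 10^-8 rad.
d = B/θ = (9.500 × 10^8) / (7.5437 × 10^-8) = 1.2593 × 10^16 km.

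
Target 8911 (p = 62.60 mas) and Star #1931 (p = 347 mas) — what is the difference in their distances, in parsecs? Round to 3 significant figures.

d_A = 1/0.06260″ = 15.974 pc; d_B = 1/0.3470″ = 2.8818 pc.
|d_B − d_A| = |2.8818 − 15.974| = 13.092 pc.

13.1 pc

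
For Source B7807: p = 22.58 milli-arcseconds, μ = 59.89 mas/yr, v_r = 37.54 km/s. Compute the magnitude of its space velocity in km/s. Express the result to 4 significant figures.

d = 1/p = 1/0.02258″ = 44.287 pc.
μ = 59.89 mas/yr = 0.05989 ″/yr.
v_t = 4.740 μ d = 4.740 × 0.05989 × 44.287 = 12.572 km/s.
v = √(v_r² + v_t²) = √(37.54² + 12.572²) = √1567.31 = 39.589 km/s.

39.59 km/s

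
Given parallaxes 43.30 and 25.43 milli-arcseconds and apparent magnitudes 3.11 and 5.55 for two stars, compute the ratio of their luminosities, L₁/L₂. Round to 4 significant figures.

d₁ = 1/p₁ = 1/0.04330″ = 23.095 pc; d₂ = 1/p₂ = 1/0.02543″ = 39.324 pc.
M₁ = m₁ − 5 log₁₀ d₁ + 5 = 3.11 − 6.8176 + 5 = 1.2924.
M₂ = 5.55 − 7.9733 + 5 = 2.5767.
L₁/L₂ = 10^(0.4(M₂ − M₁)) = 10^(0.4 × 1.2843) = 10^0.51372 = 3.2638.

L₁/L₂ = 3.264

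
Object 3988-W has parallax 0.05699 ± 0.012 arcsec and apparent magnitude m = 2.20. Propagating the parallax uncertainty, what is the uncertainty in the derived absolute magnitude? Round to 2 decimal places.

σ_M = 0.46 mag

M = m − 5 log₁₀ d + 5 = m + 5 log₁₀ p + 5, so ∂M/∂p = 5/(p ln 10).
σ_M = (5/ln 10) · (σ_p/p) = 2.1715 × 0.012/0.05699 = 2.1715 × 0.21056 = 0.45723.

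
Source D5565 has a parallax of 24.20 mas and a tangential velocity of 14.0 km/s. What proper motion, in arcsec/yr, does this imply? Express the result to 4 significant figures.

d = 1/p = 1/0.02420″ = 41.322 pc.
μ = v_t / (4.74 d) = 14.0 / (4.74 × 41.322) = 14.0 / 195.87 = 0.071476 ″/yr.

0.07148 arcsec/yr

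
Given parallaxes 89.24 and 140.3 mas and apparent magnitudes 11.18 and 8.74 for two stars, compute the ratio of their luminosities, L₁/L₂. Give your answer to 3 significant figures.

L₁/L₂ = 0.261

d₁ = 1/p₁ = 1/0.08924″ = 11.206 pc; d₂ = 1/p₂ = 1/0.1403″ = 7.1276 pc.
M₁ = m₁ − 5 log₁₀ d₁ + 5 = 11.18 − 5.2473 + 5 = 10.9327.
M₂ = 8.74 − 4.2647 + 5 = 9.4753.
L₁/L₂ = 10^(0.4(M₂ − M₁)) = 10^(0.4 × (-1.4574)) = 10^(-0.58296) = 0.26124.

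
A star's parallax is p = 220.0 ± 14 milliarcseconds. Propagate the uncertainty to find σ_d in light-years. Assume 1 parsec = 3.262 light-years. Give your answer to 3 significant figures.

d = 1/p, so σ_d = σ_p / p².
σ_d = 0.0140 / (0.2200)² = 0.0140 / 0.0484 = 0.28926 pc = 0.28926 × 3.262 ly = 0.94357 ly.

0.944 ly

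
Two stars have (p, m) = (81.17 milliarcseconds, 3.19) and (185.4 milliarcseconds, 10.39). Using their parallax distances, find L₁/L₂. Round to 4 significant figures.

d₁ = 1/p₁ = 1/0.08117″ = 12.32 pc; d₂ = 1/p₂ = 1/0.1854″ = 5.3937 pc.
M₁ = m₁ − 5 log₁₀ d₁ + 5 = 3.19 − 5.4531 + 5 = 2.7369.
M₂ = 10.39 − 3.6594 + 5 = 11.7306.
L₁/L₂ = 10^(0.4(M₂ − M₁)) = 10^(0.4 × 8.9937) = 10^3.59748 = 3958.

L₁/L₂ = 3958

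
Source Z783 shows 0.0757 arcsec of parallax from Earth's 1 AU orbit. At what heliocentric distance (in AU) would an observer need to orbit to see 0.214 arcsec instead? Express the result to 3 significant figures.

Parallax scales linearly with baseline: p ∝ B, so B = p_target / p_Earth × 1 AU.
B = 0.214 / 0.0757 = 2.8269 AU.

2.83 AU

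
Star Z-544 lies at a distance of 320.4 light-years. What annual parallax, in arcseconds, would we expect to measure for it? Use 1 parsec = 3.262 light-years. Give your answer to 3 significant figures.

d = 320.4 ly ÷ 3.262 = 98.222 pc.
p = 1/d = 1/98.222 = 0.010181 arcsec.

0.0102 arcsec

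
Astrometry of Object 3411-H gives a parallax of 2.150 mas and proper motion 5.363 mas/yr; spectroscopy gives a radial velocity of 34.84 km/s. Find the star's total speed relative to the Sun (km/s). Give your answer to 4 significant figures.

d = 1/p = 1/0.002150″ = 465.12 pc.
μ = 5.363 mas/yr = 0.005363 ″/yr.
v_t = 4.740 μ d = 4.740 × 0.005363 × 465.12 = 11.824 km/s.
v = √(v_r² + v_t²) = √(34.84² + 11.824²) = √1353.63 = 36.792 km/s.

36.79 km/s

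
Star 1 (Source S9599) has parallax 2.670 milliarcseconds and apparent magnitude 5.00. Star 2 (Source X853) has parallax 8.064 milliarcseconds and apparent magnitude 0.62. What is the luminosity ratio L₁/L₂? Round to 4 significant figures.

L₁/L₂ = 0.1615

d₁ = 1/p₁ = 1/0.002670″ = 374.53 pc; d₂ = 1/p₂ = 1/0.008064″ = 124.01 pc.
M₁ = m₁ − 5 log₁₀ d₁ + 5 = 5.00 − 12.8674 + 5 = -2.8674.
M₂ = 0.62 − 10.4673 + 5 = -4.8473.
L₁/L₂ = 10^(0.4(M₂ − M₁)) = 10^(0.4 × (-1.9799)) = 10^(-0.79196) = 0.16145.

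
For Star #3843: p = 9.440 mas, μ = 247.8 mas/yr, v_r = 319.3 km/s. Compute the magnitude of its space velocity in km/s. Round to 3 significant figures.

d = 1/p = 1/0.009440″ = 105.93 pc.
μ = 247.8 mas/yr = 0.2478 ″/yr.
v_t = 4.740 μ d = 4.740 × 0.2478 × 105.93 = 124.42 km/s.
v = √(v_r² + v_t²) = √(319.3² + 124.42²) = √117433 = 342.68 km/s.

343 km/s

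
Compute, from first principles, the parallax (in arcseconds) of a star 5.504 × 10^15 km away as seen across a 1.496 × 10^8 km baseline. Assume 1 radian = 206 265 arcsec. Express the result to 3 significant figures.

0.00561 arcsec

θ ≈ B/d = (1.496 × 10^8) / (5.504 × 10^15) = 2.7180 × 10^-8 rad.
In arcseconds: 2.7180 × 10^-8 × 206265 = 0.0056063″.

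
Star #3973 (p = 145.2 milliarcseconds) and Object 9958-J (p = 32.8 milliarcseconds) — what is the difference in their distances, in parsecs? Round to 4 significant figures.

23.60 pc

d_A = 1/0.1452″ = 6.8871 pc; d_B = 1/0.03280″ = 30.488 pc.
|d_B − d_A| = |30.488 − 6.8871| = 23.601 pc.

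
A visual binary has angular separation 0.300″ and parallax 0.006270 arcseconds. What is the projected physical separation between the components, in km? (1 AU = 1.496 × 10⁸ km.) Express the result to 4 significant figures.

d = 1/p = 1/0.006270″ = 159.49 pc.
At distance d (pc), an angle of θ arcsec spans θ·d AU: s = 0.300 × 159.49 = 47.847 AU.
= 47.847 × 1.496 × 10⁸ km = 7.1579 × 10^9 km.

7.158 × 10^9 km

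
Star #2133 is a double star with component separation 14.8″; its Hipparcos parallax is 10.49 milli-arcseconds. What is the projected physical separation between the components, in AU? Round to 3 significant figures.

d = 1/p = 1/0.01049″ = 95.329 pc.
At distance d (pc), an angle of θ arcsec spans θ·d AU: s = 14.8 × 95.329 = 1410.9 AU.

1410 AU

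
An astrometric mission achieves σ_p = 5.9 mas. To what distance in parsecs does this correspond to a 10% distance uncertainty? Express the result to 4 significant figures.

16.95 pc

σ_d/d = σ_p/p, so the condition is σ_p/p ≤ 0.10, i.e. p ≥ σ_p/0.10.
p_min = 5.9/0.10 = 59 mas = 0.059 arcsec.
d_max = 1/p_min = 1/0.059 = 16.949 pc.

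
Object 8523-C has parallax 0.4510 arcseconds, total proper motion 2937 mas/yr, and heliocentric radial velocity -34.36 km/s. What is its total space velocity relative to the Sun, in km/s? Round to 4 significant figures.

46.19 km/s

d = 1/p = 1/0.4510″ = 2.2173 pc.
μ = 2937 mas/yr = 2.937 ″/yr.
v_t = 4.740 μ d = 4.740 × 2.937 × 2.2173 = 30.868 km/s.
v = √(v_r² + v_t²) = √((-34.36)² + 30.868²) = √2133.44 = 46.189 km/s.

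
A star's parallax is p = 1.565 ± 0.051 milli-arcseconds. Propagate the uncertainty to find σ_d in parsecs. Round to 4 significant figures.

20.82 pc

d = 1/p, so σ_d = σ_p / p².
σ_d = 0.0000510 / (0.001565)² = 0.0000510 / 0.0000024492 = 20.823 pc.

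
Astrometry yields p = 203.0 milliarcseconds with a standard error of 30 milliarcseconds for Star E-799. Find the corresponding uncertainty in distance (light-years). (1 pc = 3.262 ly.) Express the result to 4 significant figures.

d = 1/p, so σ_d = σ_p / p².
σ_d = 0.0300 / (0.2030)² = 0.0300 / 0.041209 = 0.728 pc = 0.728 × 3.262 ly = 2.3747 ly.

2.375 ly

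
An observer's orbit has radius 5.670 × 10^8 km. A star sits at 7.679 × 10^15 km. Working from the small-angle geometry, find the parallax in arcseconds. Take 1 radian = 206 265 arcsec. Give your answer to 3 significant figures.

0.0152 arcsec

θ ≈ B/d = (5.670 × 10^8) / (7.679 × 10^15) = 7.3838 × 10^-8 rad.
In arcseconds: 7.3838 × 10^-8 × 206265 = 0.01523″.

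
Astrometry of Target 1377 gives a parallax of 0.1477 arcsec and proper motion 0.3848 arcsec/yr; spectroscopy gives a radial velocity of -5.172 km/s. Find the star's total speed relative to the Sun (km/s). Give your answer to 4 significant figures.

d = 1/p = 1/0.1477″ = 6.7705 pc.
v_t = 4.740 μ d = 4.740 × 0.3848 × 6.7705 = 12.349 km/s.
v = √(v_r² + v_t²) = √((-5.172)² + 12.349²) = √179.247 = 13.388 km/s.

13.39 km/s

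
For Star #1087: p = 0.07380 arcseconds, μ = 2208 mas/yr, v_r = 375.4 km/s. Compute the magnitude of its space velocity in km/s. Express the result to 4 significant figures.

401.3 km/s

d = 1/p = 1/0.07380″ = 13.55 pc.
μ = 2208 mas/yr = 2.208 ″/yr.
v_t = 4.740 μ d = 4.740 × 2.208 × 13.55 = 141.81 km/s.
v = √(v_r² + v_t²) = √(375.4² + 141.81²) = √161035 = 401.29 km/s.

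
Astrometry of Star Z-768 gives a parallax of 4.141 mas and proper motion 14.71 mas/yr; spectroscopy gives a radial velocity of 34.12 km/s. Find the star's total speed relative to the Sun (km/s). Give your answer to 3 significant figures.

38.0 km/s

d = 1/p = 1/0.004141″ = 241.49 pc.
μ = 14.71 mas/yr = 0.01471 ″/yr.
v_t = 4.740 μ d = 4.740 × 0.01471 × 241.49 = 16.838 km/s.
v = √(v_r² + v_t²) = √(34.12² + 16.838²) = √1447.69 = 38.049 km/s.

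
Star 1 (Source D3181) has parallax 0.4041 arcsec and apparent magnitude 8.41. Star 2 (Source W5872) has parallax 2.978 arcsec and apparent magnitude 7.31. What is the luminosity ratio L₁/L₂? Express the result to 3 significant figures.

L₁/L₂ = 19.7

d₁ = 1/p₁ = 1/0.4041″ = 2.4746 pc; d₂ = 1/p₂ = 1/2.978″ = 0.3358 pc.
M₁ = m₁ − 5 log₁₀ d₁ + 5 = 8.41 − 1.9675 + 5 = 11.4425.
M₂ = 7.31 − (-2.3696) + 5 = 14.6796.
L₁/L₂ = 10^(0.4(M₂ − M₁)) = 10^(0.4 × 3.2371) = 10^1.29484 = 19.717.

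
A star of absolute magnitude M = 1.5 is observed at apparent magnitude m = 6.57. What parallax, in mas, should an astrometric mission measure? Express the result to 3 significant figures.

9.68 mas

m − M = 6.57 − 1.5 = 5.07.
d = 10^((m−M)/5 + 1) = 10^2.014 = 103.28 pc.
p = 1/d = 1/103.28 = 0.0096824 arcsec = 9.6824 mas.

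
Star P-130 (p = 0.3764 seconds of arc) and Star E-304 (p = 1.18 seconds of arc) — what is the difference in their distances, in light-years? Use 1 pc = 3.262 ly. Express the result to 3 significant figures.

d_A = 1/0.3764″ = 2.6567 pc; d_B = 1/1.180″ = 0.84746 pc.
|d_B − d_A| = |0.84746 − 2.6567| = 1.8092 pc = 1.8092 × 3.262 ly = 5.9016 ly.

5.90 ly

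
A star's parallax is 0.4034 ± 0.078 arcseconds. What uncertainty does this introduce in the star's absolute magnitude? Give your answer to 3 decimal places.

M = m − 5 log₁₀ d + 5 = m + 5 log₁₀ p + 5, so ∂M/∂p = 5/(p ln 10).
σ_M = (5/ln 10) · (σ_p/p) = 2.1715 × 0.078/0.4034 = 2.1715 × 0.19336 = 0.41988.

σ_M = 0.420 mag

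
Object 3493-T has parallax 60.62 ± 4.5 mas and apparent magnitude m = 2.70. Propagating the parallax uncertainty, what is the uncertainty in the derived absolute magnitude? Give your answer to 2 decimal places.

M = m − 5 log₁₀ d + 5 = m + 5 log₁₀ p + 5, so ∂M/∂p = 5/(p ln 10).
σ_M = (5/ln 10) · (σ_p/p) = 2.1715 × 4.5/60.62 = 2.1715 × 0.074233 = 0.1612.

σ_M = 0.16 mag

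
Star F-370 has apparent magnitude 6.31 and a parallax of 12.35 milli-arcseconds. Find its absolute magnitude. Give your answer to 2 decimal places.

d = 1/p = 1/0.01235″ = 80.972 pc.
m − M = 5 log₁₀(80.972) − 5 = 9.5417 − 5 = 4.5417.
M = m − (m − M) = 6.31 − 4.5417 = 1.77.

M = 1.77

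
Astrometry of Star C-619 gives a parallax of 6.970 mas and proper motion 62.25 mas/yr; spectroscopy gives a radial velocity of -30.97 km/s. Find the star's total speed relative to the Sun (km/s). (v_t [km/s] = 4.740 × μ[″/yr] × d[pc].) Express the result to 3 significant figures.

d = 1/p = 1/0.006970″ = 143.47 pc.
μ = 62.25 mas/yr = 0.06225 ″/yr.
v_t = 4.740 μ d = 4.740 × 0.06225 × 143.47 = 42.333 km/s.
v = √(v_r² + v_t²) = √((-30.97)² + 42.333²) = √2751.22 = 52.452 km/s.

52.5 km/s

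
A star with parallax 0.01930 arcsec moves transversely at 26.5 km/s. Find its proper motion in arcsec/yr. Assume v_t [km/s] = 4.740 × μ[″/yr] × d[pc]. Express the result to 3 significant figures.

0.108 arcsec/yr

d = 1/p = 1/0.01930″ = 51.813 pc.
μ = v_t / (4.74 d) = 26.5 / (4.74 × 51.813) = 26.5 / 245.59 = 0.1079 ″/yr.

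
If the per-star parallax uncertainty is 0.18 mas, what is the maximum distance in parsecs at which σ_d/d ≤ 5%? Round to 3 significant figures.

278 pc

σ_d/d = σ_p/p, so the condition is σ_p/p ≤ 0.05, i.e. p ≥ σ_p/0.05.
p_min = 0.18/0.05 = 3.6 mas = 0.0036 arcsec.
d_max = 1/p_min = 1/0.0036 = 277.78 pc.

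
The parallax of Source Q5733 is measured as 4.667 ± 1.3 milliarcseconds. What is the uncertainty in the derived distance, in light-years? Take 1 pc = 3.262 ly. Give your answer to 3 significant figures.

195 ly

d = 1/p, so σ_d = σ_p / p².
σ_d = 0.00130 / (0.004667)² = 0.00130 / 0.000021781 = 59.685 pc = 59.685 × 3.262 ly = 194.69 ly.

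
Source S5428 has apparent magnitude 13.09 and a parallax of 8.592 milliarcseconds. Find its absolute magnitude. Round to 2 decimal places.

M = 7.76

d = 1/p = 1/0.008592″ = 116.39 pc.
m − M = 5 log₁₀(116.39) − 5 = 10.3296 − 5 = 5.3296.
M = m − (m − M) = 13.09 − 5.3296 = 7.76.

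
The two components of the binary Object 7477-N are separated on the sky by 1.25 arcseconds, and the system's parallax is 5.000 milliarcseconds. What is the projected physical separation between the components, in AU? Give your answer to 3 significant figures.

d = 1/p = 1/0.005000″ = 200 pc.
At distance d (pc), an angle of θ arcsec spans θ·d AU: s = 1.25 × 200 = 250 AU.

250 AU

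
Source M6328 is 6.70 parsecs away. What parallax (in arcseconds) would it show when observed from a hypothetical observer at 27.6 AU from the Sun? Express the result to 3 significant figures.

4.12 arcsec

p (arcsec) = B (AU) / d (pc).
p = 27.6 / 6.70 = 4.1194 arcsec.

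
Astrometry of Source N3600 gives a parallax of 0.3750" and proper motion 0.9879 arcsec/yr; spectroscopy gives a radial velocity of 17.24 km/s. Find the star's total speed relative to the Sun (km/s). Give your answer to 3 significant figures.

21.3 km/s

d = 1/p = 1/0.3750″ = 2.6667 pc.
v_t = 4.740 μ d = 4.740 × 0.9879 × 2.6667 = 12.487 km/s.
v = √(v_r² + v_t²) = √(17.24² + 12.487²) = √453.143 = 21.287 km/s.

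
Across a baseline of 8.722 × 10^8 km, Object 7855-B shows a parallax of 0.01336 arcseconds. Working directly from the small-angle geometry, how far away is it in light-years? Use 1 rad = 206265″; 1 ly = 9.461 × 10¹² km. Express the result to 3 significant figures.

θ = 0.01336″ = 0.01336/206265 = 6.4771 × 10^-8 rad.
d = B/θ = (8.722 × 10^8) / (6.4771 × 10^-8) = 1.3466 × 10^16 km = (1.3466 × 10^16) / (9.461 × 10^12) ly = 1423.3 ly.

1420 ly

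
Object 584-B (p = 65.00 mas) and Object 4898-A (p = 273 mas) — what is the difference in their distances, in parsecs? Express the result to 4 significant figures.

11.72 pc

d_A = 1/0.06500″ = 15.385 pc; d_B = 1/0.2730″ = 3.663 pc.
|d_B − d_A| = |3.663 − 15.385| = 11.722 pc.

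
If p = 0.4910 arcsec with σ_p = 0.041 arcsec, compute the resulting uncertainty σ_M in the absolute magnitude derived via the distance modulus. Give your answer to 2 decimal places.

σ_M = 0.18 mag

M = m − 5 log₁₀ d + 5 = m + 5 log₁₀ p + 5, so ∂M/∂p = 5/(p ln 10).
σ_M = (5/ln 10) · (σ_p/p) = 2.1715 × 0.041/0.4910 = 2.1715 × 0.083503 = 0.18133.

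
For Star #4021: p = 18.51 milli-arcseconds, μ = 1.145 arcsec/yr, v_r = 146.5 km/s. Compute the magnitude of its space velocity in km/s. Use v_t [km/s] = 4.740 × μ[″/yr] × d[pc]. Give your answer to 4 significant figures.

d = 1/p = 1/0.01851″ = 54.025 pc.
v_t = 4.740 μ d = 4.740 × 1.145 × 54.025 = 293.21 km/s.
v = √(v_r² + v_t²) = √(146.5² + 293.21²) = √107434 = 327.77 km/s.

327.8 km/s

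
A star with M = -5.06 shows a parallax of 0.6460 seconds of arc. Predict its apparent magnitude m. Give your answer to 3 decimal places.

d = 1/p = 1/0.6460″ = 1.548 pc.
m − M = 5 log₁₀ d − 5 = 5 log₁₀(1.548) − 5 = 0.9489 − 5 = -4.0511.
m = M + (m − M) = -5.06 + (-4.0511) = -9.111.

m = -9.111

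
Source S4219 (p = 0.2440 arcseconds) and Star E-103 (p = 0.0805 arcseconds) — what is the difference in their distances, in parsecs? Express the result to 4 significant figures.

8.324 pc

d_A = 1/0.2440″ = 4.0984 pc; d_B = 1/0.08050″ = 12.422 pc.
|d_B − d_A| = |12.422 − 4.0984| = 8.3236 pc.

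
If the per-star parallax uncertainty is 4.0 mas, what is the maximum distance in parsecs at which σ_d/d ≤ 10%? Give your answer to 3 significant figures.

σ_d/d = σ_p/p, so the condition is σ_p/p ≤ 0.10, i.e. p ≥ σ_p/0.10.
p_min = 4.0/0.10 = 40 mas = 0.04 arcsec.
d_max = 1/p_min = 1/0.04 = 25 pc.

25.0 pc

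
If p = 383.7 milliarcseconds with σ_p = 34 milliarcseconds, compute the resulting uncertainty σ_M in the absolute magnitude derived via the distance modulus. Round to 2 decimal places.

σ_M = 0.19 mag

M = m − 5 log₁₀ d + 5 = m + 5 log₁₀ p + 5, so ∂M/∂p = 5/(p ln 10).
σ_M = (5/ln 10) · (σ_p/p) = 2.1715 × 34/383.7 = 2.1715 × 0.088611 = 0.19242.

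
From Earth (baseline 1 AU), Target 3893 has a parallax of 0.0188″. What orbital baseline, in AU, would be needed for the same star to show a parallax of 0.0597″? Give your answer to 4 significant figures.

Parallax scales linearly with baseline: p ∝ B, so B = p_target / p_Earth × 1 AU.
B = 0.0597 / 0.0188 = 3.1755 AU.

3.176 AU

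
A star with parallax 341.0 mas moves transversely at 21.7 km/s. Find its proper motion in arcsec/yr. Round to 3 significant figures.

1.56 arcsec/yr

d = 1/p = 1/0.3410″ = 2.9326 pc.
μ = v_t / (4.74 d) = 21.7 / (4.74 × 2.9326) = 21.7 / 13.901 = 1.561 ″/yr.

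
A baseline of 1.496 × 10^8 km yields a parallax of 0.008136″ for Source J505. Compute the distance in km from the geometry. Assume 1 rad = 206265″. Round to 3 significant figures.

3.79 × 10^15 km

θ = 0.008136″ = 0.008136/206265 = 3.9444 × 10^-8 rad.
d = B/θ = (1.496 × 10^8) / (3.9444 × 10^-8) = 3.7927 × 10^15 km.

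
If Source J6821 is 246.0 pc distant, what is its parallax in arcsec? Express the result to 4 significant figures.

0.004065 arcsec

p = 1/d = 1/246 = 0.004065 arcsec.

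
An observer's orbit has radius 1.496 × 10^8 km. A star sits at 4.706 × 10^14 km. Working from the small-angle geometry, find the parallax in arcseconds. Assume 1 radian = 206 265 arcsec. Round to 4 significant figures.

0.06557 arcsec

θ ≈ B/d = (1.496 × 10^8) / (4.706 × 10^14) = 3.1789 × 10^-7 rad.
In arcseconds: 3.1789 × 10^-7 × 206265 = 0.06557″.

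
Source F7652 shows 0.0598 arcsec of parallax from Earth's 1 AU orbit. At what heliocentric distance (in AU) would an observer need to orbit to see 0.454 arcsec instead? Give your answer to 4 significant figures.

Parallax scales linearly with baseline: p ∝ B, so B = p_target / p_Earth × 1 AU.
B = 0.454 / 0.0598 = 7.592 AU.

7.592 AU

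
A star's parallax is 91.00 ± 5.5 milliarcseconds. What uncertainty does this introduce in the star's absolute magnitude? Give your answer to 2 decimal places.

M = m − 5 log₁₀ d + 5 = m + 5 log₁₀ p + 5, so ∂M/∂p = 5/(p ln 10).
σ_M = (5/ln 10) · (σ_p/p) = 2.1715 × 5.5/91.00 = 2.1715 × 0.06044 = 0.13125.

σ_M = 0.13 mag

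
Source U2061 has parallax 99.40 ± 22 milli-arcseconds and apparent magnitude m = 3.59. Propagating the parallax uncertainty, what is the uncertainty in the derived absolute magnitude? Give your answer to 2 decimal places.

σ_M = 0.48 mag

M = m − 5 log₁₀ d + 5 = m + 5 log₁₀ p + 5, so ∂M/∂p = 5/(p ln 10).
σ_M = (5/ln 10) · (σ_p/p) = 2.1715 × 22/99.40 = 2.1715 × 0.22133 = 0.48062.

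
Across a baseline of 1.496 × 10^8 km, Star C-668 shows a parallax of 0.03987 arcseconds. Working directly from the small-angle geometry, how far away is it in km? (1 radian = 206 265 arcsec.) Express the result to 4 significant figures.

7.739 × 10^14 km

θ = 0.03987″ = 0.03987/206265 = 1.9330 × 10^-7 rad.
d = B/θ = (1.496 × 10^8) / (1.9330 × 10^-7) = 7.7393 × 10^14 km.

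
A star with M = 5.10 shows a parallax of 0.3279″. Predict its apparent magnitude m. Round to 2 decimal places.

m = 2.52

d = 1/p = 1/0.3279″ = 3.0497 pc.
m − M = 5 log₁₀ d − 5 = 5 log₁₀(3.0497) − 5 = 2.4213 − 5 = -2.5787.
m = M + (m − M) = 5.10 + (-2.5787) = 2.52.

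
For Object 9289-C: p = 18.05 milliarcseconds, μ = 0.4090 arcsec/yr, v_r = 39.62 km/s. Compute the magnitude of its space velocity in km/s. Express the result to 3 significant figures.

d = 1/p = 1/0.01805″ = 55.402 pc.
v_t = 4.740 μ d = 4.740 × 0.4090 × 55.402 = 107.41 km/s.
v = √(v_r² + v_t²) = √(39.62² + 107.41²) = √13106.7 = 114.48 km/s.

114 km/s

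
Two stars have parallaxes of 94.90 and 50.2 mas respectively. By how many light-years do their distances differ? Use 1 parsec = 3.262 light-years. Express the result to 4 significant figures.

30.61 ly

d_A = 1/0.09490″ = 10.537 pc; d_B = 1/0.05020″ = 19.92 pc.
|d_B − d_A| = |19.92 − 10.537| = 9.383 pc = 9.383 × 3.262 ly = 30.607 ly.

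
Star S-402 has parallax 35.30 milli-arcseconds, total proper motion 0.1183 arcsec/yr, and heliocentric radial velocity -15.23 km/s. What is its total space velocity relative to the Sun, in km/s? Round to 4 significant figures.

d = 1/p = 1/0.03530″ = 28.329 pc.
v_t = 4.740 μ d = 4.740 × 0.1183 × 28.329 = 15.885 km/s.
v = √(v_r² + v_t²) = √((-15.23)² + 15.885²) = √484.286 = 22.006 km/s.

22.01 km/s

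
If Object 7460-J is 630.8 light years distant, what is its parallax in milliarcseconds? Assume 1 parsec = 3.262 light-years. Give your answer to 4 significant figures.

d = 630.8 ly ÷ 3.262 = 193.38 pc.
p = 1/d = 1/193.38 = 0.0051712 arcsec.
= 0.0051712 × 1000 = 5.1712 mas.

5.171 mas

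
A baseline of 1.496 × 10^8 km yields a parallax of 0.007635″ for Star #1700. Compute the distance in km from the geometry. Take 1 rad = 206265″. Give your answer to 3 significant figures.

θ = 0.007635″ = 0.007635/206265 = 3.7015 × 10^-8 rad.
d = B/θ = (1.496 × 10^8) / (3.7015 × 10^-8) = 4.0416 × 10^15 km.

4.04 × 10^15 km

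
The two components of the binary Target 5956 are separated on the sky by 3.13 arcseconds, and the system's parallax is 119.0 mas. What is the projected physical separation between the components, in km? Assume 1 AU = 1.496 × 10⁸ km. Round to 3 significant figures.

3.93 × 10^9 km

d = 1/p = 1/0.1190″ = 8.4034 pc.
At distance d (pc), an angle of θ arcsec spans θ·d AU: s = 3.13 × 8.4034 = 26.303 AU.
= 26.303 × 1.496 × 10⁸ km = 3.9349 × 10^9 km.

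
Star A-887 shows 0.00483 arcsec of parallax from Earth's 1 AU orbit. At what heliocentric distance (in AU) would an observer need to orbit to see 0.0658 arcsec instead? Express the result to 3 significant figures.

Parallax scales linearly with baseline: p ∝ B, so B = p_target / p_Earth × 1 AU.
B = 0.0658 / 0.00483 = 13.623 AU.

13.6 AU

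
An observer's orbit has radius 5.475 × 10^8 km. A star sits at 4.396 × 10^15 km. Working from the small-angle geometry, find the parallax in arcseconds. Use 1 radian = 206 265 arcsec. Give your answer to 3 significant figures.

θ ≈ B/d = (5.475 × 10^8) / (4.396 × 10^15) = 1.2455 × 10^-7 rad.
In arcseconds: 1.2455 × 10^-7 × 206265 = 0.02569″.

0.0257 arcsec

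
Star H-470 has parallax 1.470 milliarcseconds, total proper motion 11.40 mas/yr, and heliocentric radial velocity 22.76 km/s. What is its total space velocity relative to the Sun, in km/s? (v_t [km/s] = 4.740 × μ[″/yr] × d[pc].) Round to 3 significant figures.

43.2 km/s

d = 1/p = 1/0.001470″ = 680.27 pc.
μ = 11.40 mas/yr = 0.01140 ″/yr.
v_t = 4.740 μ d = 4.740 × 0.01140 × 680.27 = 36.759 km/s.
v = √(v_r² + v_t²) = √(22.76² + 36.759²) = √1869.24 = 43.235 km/s.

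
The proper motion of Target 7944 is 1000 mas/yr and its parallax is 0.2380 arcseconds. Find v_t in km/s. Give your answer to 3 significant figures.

19.9 km/s

d = 1/p = 1/0.2380″ = 4.2017 pc.
μ = 1000 mas/yr = 1.00 ″/yr.
v_t = 4.74 × μ × d = 4.74 × 1.00 × 4.2017 = 19.916 km/s.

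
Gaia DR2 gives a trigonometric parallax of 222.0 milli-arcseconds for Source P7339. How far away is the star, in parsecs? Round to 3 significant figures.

4.50 pc

p = 222.0 milli-arcseconds = 0.2220 arcsec.
d = 1/p = 1/0.2220 = 4.5045 pc.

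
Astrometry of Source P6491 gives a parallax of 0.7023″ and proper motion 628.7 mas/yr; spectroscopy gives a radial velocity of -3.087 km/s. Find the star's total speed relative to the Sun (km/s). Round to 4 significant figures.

d = 1/p = 1/0.7023″ = 1.4239 pc.
μ = 628.7 mas/yr = 0.6287 ″/yr.
v_t = 4.740 μ d = 4.740 × 0.6287 × 1.4239 = 4.2433 km/s.
v = √(v_r² + v_t²) = √((-3.087)² + 4.2433²) = √27.5352 = 5.2474 km/s.

5.247 km/s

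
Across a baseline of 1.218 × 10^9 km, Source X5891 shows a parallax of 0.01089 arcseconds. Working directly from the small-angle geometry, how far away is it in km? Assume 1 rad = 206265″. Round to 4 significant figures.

2.307 × 10^16 km

θ = 0.01089″ = 0.01089/206265 = 5.2796 × 10^-8 rad.
d = B/θ = (1.218 × 10^9) / (5.2796 × 10^-8) = 2.3070 × 10^16 km.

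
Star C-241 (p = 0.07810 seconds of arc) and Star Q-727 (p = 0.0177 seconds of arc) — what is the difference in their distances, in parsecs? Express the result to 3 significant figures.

43.7 pc

d_A = 1/0.07810″ = 12.804 pc; d_B = 1/0.01770″ = 56.497 pc.
|d_B − d_A| = |56.497 − 12.804| = 43.693 pc.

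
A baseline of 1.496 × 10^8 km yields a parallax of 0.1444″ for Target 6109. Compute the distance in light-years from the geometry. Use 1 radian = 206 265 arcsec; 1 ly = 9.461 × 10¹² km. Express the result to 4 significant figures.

θ = 0.1444″ = 0.1444/206265 = 7.0007 × 10^-7 rad.
d = B/θ = (1.496 × 10^8) / (7.0007 × 10^-7) = 2.1369 × 10^14 km = (2.1369 × 10^14) / (9.461 × 10^12) ly = 22.586 ly.

22.59 ly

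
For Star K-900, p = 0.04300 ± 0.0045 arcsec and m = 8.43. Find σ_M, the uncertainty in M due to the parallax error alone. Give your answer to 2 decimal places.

M = m − 5 log₁₀ d + 5 = m + 5 log₁₀ p + 5, so ∂M/∂p = 5/(p ln 10).
σ_M = (5/ln 10) · (σ_p/p) = 2.1715 × 0.0045/0.04300 = 2.1715 × 0.10465 = 0.22725.

σ_M = 0.23 mag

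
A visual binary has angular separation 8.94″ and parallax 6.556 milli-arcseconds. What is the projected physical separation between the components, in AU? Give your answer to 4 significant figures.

1364 AU

d = 1/p = 1/0.006556″ = 152.53 pc.
At distance d (pc), an angle of θ arcsec spans θ·d AU: s = 8.94 × 152.53 = 1363.6 AU.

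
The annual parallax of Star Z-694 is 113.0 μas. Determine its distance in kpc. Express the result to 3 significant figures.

8.85 kpc

p = 113.0 μas = 0.0001130 arcsec.
d = 1/p = 1/0.0001130 = 8849.6 pc.
= 8.8496 kpc.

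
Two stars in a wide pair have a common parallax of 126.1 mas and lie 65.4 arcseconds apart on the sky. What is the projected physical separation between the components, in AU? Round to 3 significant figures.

519 AU

d = 1/p = 1/0.1261″ = 7.9302 pc.
At distance d (pc), an angle of θ arcsec spans θ·d AU: s = 65.4 × 7.9302 = 518.64 AU.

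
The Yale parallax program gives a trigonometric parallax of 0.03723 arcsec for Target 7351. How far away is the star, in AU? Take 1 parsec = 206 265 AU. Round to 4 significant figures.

d = 1/p = 1/0.03723 = 26.86 pc.
In AU: 26.86 × 206265 = 5.5403 × 10^6 AU.

5.540 × 10^6 AU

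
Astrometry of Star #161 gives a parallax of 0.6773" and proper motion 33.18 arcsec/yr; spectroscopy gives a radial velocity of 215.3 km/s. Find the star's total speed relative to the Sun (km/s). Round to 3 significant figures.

d = 1/p = 1/0.6773″ = 1.4765 pc.
v_t = 4.740 μ d = 4.740 × 33.18 × 1.4765 = 232.21 km/s.
v = √(v_r² + v_t²) = √(215.3² + 232.21²) = √100276 = 316.66 km/s.

317 km/s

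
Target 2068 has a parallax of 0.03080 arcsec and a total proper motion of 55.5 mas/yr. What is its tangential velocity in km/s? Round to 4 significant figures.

8.541 km/s

d = 1/p = 1/0.03080″ = 32.468 pc.
μ = 55.5 mas/yr = 0.0555 ″/yr.
v_t = 4.74 × μ × d = 4.74 × 0.0555 × 32.468 = 8.5414 km/s.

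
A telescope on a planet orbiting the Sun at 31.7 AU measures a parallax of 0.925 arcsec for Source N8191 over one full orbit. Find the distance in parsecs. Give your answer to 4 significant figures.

34.27 pc

With baseline B (in AU) and parallax p (in arcsec), d = B/p parsecs.
d = 31.7 / 0.925 = 34.27 pc.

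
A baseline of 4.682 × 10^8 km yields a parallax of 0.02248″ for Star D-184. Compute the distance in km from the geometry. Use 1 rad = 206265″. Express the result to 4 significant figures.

θ = 0.02248″ = 0.02248/206265 = 1.0899 × 10^-7 rad.
d = B/θ = (4.682 × 10^8) / (1.0899 × 10^-7) = 4.2958 × 10^15 km.

4.296 × 10^15 km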